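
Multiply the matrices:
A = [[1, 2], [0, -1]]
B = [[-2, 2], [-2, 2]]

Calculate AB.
[[-6, 6], [2, -2]]

Each entry (i,j) of AB = sum over k of A[i][k]*B[k][j].
(AB)[0][0] = (1)*(-2) + (2)*(-2) = -6
(AB)[0][1] = (1)*(2) + (2)*(2) = 6
(AB)[1][0] = (0)*(-2) + (-1)*(-2) = 2
(AB)[1][1] = (0)*(2) + (-1)*(2) = -2
AB = [[-6, 6], [2, -2]]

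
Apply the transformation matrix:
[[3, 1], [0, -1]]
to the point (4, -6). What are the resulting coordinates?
(6, 6)

Matrix multiplication:
[[3, 1], [0, -1]] × [4, -6]ᵀ
= [3×4 + 1×-6, 0×4 + -1×-6]ᵀ
= [6.0000, 6.0000]ᵀ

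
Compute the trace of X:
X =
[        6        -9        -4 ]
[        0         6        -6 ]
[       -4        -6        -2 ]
tr(X) = 6 + 6 - 2 = 10

The trace of a square matrix is the sum of its diagonal entries.
Diagonal entries of X: X[0][0] = 6, X[1][1] = 6, X[2][2] = -2.
tr(X) = 6 + 6 - 2 = 10.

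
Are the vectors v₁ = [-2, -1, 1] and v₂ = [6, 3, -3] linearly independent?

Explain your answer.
No, linearly dependent (v₂ = -3·v₁)

Check whether there is a scalar k with v₂ = k·v₁.
Comparing components, k = -3 satisfies -3·[-2, -1, 1] = [6, 3, -3].
Since v₂ is a scalar multiple of v₁, the two vectors are linearly dependent.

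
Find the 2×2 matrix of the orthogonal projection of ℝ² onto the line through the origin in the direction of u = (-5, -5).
[[1/2, 1/2], [1/2, 1/2]]

The orthogonal projection onto the line spanned by a nonzero vector u = (a, b) has matrix P = (u uᵀ) / (uᵀ u) = (1/(a² + b²)) · [[a², ab], [ab, b²]].
Here u = (-5, -5), so a² + b² = 25 + 25 = 50.
P = (1/50) · [[25, 25], [25, 25]] = [[1/2, 1/2], [1/2, 1/2]].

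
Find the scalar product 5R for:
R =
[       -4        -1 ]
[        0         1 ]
5R =
[      -20        -5 ]
[        0         5 ]

Scalar multiplication is elementwise: (5R)[i][j] = 5 * R[i][j].
  (5R)[0][0] = 5 * (-4) = -20
  (5R)[0][1] = 5 * (-1) = -5
  (5R)[1][0] = 5 * (0) = 0
  (5R)[1][1] = 5 * (1) = 5
5R =
[      -20        -5 ]
[        0         5 ]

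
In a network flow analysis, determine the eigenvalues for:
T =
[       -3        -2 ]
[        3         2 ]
λ = -1, 0

Solve det(T - λI) = 0. For a 2×2 matrix the characteristic equation is λ² - (trace)λ + det = 0.
trace(T) = a + d = -3 + 2 = -1.
det(T) = a*d - b*c = (-3)*(2) - (-2)*(3) = -6 + 6 = 0.
Characteristic equation: λ² - (-1)λ + (0) = 0.
Discriminant = (-1)² - 4*(0) = 1 - 0 = 1.
λ = (-1 ± √1) / 2 = (-1 ± 1) / 2 = -1, 0.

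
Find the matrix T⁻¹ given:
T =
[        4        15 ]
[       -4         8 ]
det(T) = 92
T⁻¹ =
[     2/23    -15/92 ]
[     1/23      1/23 ]

For a 2×2 matrix T = [[a, b], [c, d]] with det(T) ≠ 0, T⁻¹ = (1/det(T)) * [[d, -b], [-c, a]].
det(T) = (4)*(8) - (15)*(-4) = 32 + 60 = 92.
T⁻¹ = (1/92) * [[8, -15], [4, 4]].
Dividing each entry by 92 and reducing:
T⁻¹ =
[     2/23    -15/92 ]
[     1/23      1/23 ]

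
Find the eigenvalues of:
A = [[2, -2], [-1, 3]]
λ = 1, 4

Solve det(A - λI) = 0. For a 2×2 matrix this is λ² - (trace)λ + det = 0.
trace(A) = 2 + 3 = 5.
det(A) = (2)*(3) - (-2)*(-1) = 6 - 2 = 4.
Characteristic equation: λ² - (5)λ + (4) = 0.
Discriminant: (5)² - 4*(4) = 25 - 16 = 9.
Roots: λ = (5 ± √9) / 2 = 1, 4.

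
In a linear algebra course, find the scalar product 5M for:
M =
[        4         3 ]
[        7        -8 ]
5M =
[       20        15 ]
[       35       -40 ]

Scalar multiplication is elementwise: (5M)[i][j] = 5 * M[i][j].
  (5M)[0][0] = 5 * (4) = 20
  (5M)[0][1] = 5 * (3) = 15
  (5M)[1][0] = 5 * (7) = 35
  (5M)[1][1] = 5 * (-8) = -40
5M =
[       20        15 ]
[       35       -40 ]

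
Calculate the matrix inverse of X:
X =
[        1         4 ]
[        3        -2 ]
det(X) = -14
X⁻¹ =
[      1/7       2/7 ]
[     3/14     -1/14 ]

For a 2×2 matrix X = [[a, b], [c, d]] with det(X) ≠ 0, X⁻¹ = (1/det(X)) * [[d, -b], [-c, a]].
det(X) = (1)*(-2) - (4)*(3) = -2 - 12 = -14.
X⁻¹ = (1/-14) * [[-2, -4], [-3, 1]].
Dividing each entry by -14 and reducing:
X⁻¹ =
[      1/7       2/7 ]
[     3/14     -1/14 ]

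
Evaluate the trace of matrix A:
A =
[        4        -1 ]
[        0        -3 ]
tr(A) = 4 - 3 = 1

The trace of a square matrix is the sum of its diagonal entries.
Diagonal entries of A: A[0][0] = 4, A[1][1] = -3.
tr(A) = 4 - 3 = 1.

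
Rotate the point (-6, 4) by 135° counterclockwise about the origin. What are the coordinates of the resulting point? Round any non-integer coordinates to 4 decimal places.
(1.4142, -7.0711)

Rotation matrix R(θ) = [[cos θ, -sin θ], [sin θ, cos θ]]; for θ = 135°:
R = [[-√2/2, -√2/2], [√2/2, -√2/2]]
Result: R × [-6, 4]ᵀ = [-√2/2·-6 + (-√2/2)·4, √2/2·-6 + (-√2/2)·4]ᵀ = (1.4142, -7.0711)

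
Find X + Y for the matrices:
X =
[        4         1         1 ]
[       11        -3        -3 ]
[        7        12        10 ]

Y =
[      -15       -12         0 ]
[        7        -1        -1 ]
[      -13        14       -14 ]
X + Y =
[      -11       -11         1 ]
[       18        -4        -4 ]
[       -6        26        -4 ]

Matrix addition is elementwise: (X+Y)[i][j] = X[i][j] + Y[i][j].
  (X+Y)[0][0] = (4) + (-15) = -11
  (X+Y)[0][1] = (1) + (-12) = -11
  (X+Y)[0][2] = (1) + (0) = 1
  (X+Y)[1][0] = (11) + (7) = 18
  (X+Y)[1][1] = (-3) + (-1) = -4
  (X+Y)[1][2] = (-3) + (-1) = -4
  (X+Y)[2][0] = (7) + (-13) = -6
  (X+Y)[2][1] = (12) + (14) = 26
  (X+Y)[2][2] = (10) + (-14) = -4
X + Y =
[      -11       -11         1 ]
[       18        -4        -4 ]
[       -6        26        -4 ]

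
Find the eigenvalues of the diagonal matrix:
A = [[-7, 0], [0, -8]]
λ₁ = -7, λ₂ = -8

The characteristic polynomial of A is det(A - λI) = (-7 - λ)(-8 - λ) = 0.
The roots are λ = -7 and λ = -8, so the eigenvalues are the diagonal entries.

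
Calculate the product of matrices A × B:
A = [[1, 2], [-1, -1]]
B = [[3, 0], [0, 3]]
[[3, 6], [-3, -3]]

Matrix multiplication:
C[0][0] = 1×3 + 2×0 = 3
C[0][1] = 1×0 + 2×3 = 6
C[1][0] = -1×3 + -1×0 = -3
C[1][1] = -1×0 + -1×3 = -3
Result: [[3, 6], [-3, -3]]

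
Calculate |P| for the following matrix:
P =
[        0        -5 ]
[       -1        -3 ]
det(P) = -5

For a 2×2 matrix [[a, b], [c, d]], det = a*d - b*c.
det(P) = (0)*(-3) - (-5)*(-1) = 0 - 5 = -5.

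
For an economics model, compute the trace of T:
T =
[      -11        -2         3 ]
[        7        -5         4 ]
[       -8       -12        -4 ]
tr(T) = -11 - 5 - 4 = -20

The trace of a square matrix is the sum of its diagonal entries.
Diagonal entries of T: T[0][0] = -11, T[1][1] = -5, T[2][2] = -4.
tr(T) = -11 - 5 - 4 = -20.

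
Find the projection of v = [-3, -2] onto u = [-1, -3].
[-9/10, -27/10]

The projection of v onto u is proj_u(v) = ((v·u) / (u·u)) · u.
v·u = (-3)*(-1) + (-2)*(-3) = 9.
u·u = (-1)*(-1) + (-3)*(-3) = 10.
coefficient = 9 / 10 = 9/10.
proj_u(v) = 9/10 · [-1, -3] = [-9/10, -27/10].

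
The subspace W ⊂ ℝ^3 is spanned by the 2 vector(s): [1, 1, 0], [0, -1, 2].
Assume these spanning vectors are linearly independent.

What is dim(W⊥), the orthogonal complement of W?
dim(W⊥) = 1

For any subspace W of ℝ^n, dim(W) + dim(W⊥) = n (the whole-space dimension).
Here the given 2 vectors are linearly independent, so dim(W) = 2.
Thus dim(W⊥) = n - dim(W) = 3 - 2 = 1.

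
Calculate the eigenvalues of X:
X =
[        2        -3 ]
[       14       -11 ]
λ = -5, -4

Solve det(X - λI) = 0. For a 2×2 matrix the characteristic equation is λ² - (trace)λ + det = 0.
trace(X) = a + d = 2 - 11 = -9.
det(X) = a*d - b*c = (2)*(-11) - (-3)*(14) = -22 + 42 = 20.
Characteristic equation: λ² - (-9)λ + (20) = 0.
Discriminant = (-9)² - 4*(20) = 81 - 80 = 1.
λ = (-9 ± √1) / 2 = (-9 ± 1) / 2 = -5, -4.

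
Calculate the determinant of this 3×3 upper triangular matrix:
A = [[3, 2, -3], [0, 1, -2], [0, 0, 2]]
6

The determinant of a triangular matrix is the product of its diagonal entries (the off-diagonal entries above the diagonal do not affect it).
det(A) = (3) * (1) * (2) = 6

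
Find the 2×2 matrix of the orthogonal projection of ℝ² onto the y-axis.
[[0, 0], [0, 1]]

The orthogonal projection onto the line spanned by a nonzero vector u = (a, b) has matrix P = (u uᵀ) / (uᵀ u) = (1/(a² + b²)) · [[a², ab], [ab, b²]].
Here u = (0, 1), so a² + b² = 0 + 1 = 1.
P = (1/1) · [[0, 0], [0, 1]] = [[0, 0], [0, 1]].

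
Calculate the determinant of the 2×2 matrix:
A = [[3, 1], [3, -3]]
-12

For A = [[a, b], [c, d]], det(A) = a*d - b*c.
det(A) = (3)*(-3) - (1)*(3) = -9 - 3 = -12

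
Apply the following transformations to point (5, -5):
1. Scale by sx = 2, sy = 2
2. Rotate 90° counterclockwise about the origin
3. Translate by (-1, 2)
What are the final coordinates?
(9, 12)

Step 1: Scale → (10, -10)
Step 2: Rotate 90° → (10, 10)
Step 3: Translate → (9, 12)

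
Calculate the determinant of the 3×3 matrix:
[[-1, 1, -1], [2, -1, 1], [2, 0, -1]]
1

Expansion along first row:
det = -1·det([[-1,1],[0,-1]]) - 1·det([[2,1],[2,-1]]) + -1·det([[2,-1],[2,0]])
    = -1·(-1·-1 - 1·0) - 1·(2·-1 - 1·2) + -1·(2·0 - -1·2)
    = -1·1 - 1·-4 + -1·2
    = -1 + 4 + -2 = 1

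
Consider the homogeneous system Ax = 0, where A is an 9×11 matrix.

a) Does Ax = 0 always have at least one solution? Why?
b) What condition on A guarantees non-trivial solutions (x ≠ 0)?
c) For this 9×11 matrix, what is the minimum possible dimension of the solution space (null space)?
a) Yes, x = 0 is always a solution. b) When A has linearly dependent columns (rank < n). c) Minimum nullity = 2.

a) x = 0 satisfies A·0 = 0, so the zero vector is always a solution.
b) Non-trivial solutions exist iff the columns of A are linearly dependent, equivalently rank(A) < n (the number of columns).
c) By rank-nullity, rank(A) + nullity(A) = n = 11. Since A has only 9 rows, rank(A) ≤ 9, so nullity(A) ≥ 11 - 9 = 2.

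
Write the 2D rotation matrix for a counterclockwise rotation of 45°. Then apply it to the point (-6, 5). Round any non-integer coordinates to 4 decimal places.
R = [[√2/2, -√2/2], [√2/2, √2/2]]; R·(-6, 5) = (-7.7782, -0.7071)

Rotation matrix formula: R(θ) = [[cos θ, -sin θ], [sin θ, cos θ]]
For θ = 45°:
cos(45°) = √2/2
sin(45°) = √2/2
R = [[√2/2, -√2/2], [√2/2, √2/2]]
Apply to (-6, 5): [√2/2·-6 + (-√2/2)·5, √2/2·-6 + √2/2·5] = (-7.7782, -0.7071)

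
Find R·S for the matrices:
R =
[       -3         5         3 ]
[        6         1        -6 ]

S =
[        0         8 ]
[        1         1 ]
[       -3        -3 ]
RS =
[       -4       -28 ]
[       19        67 ]

Matrix multiplication: (RS)[i][j] = sum over k of R[i][k] * S[k][j].
  (RS)[0][0] = (-3)*(0) + (5)*(1) + (3)*(-3) = -4
  (RS)[0][1] = (-3)*(8) + (5)*(1) + (3)*(-3) = -28
  (RS)[1][0] = (6)*(0) + (1)*(1) + (-6)*(-3) = 19
  (RS)[1][1] = (6)*(8) + (1)*(1) + (-6)*(-3) = 67
RS =
[       -4       -28 ]
[       19        67 ]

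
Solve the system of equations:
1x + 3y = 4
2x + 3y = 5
x = 1, y = 1

Use elimination (row reduction):
Equation 1: 1x + 3y = 4.
Equation 2: 2x + 3y = 5.
Multiply Eq1 by 2 and Eq2 by 1: 2x + 6y = 8;  2x + 3y = 5.
Subtract: (-3)y = -3, so y = 1.
Back-substitute into Eq1: 1x + 3*(1) = 4, so x = 1.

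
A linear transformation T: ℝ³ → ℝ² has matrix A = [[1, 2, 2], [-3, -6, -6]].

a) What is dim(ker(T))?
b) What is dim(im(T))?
dim(ker) = 2, dim(im) = 1

Observe that row 2 = -3 × row 1 (so the rows are linearly dependent).
Thus rank(A) = 1 (only one linearly independent row).
dim(im(T)) = rank(A) = 1.
By the rank-nullity theorem applied to T: ℝ³ → ℝ², rank(A) + nullity(A) = 3 (the domain dimension), so dim(ker(T)) = 3 - 1 = 2.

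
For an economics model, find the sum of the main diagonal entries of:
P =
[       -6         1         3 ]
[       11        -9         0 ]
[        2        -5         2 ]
tr(P) = -6 - 9 + 2 = -13

The trace of a square matrix is the sum of its diagonal entries.
Diagonal entries of P: P[0][0] = -6, P[1][1] = -9, P[2][2] = 2.
tr(P) = -6 - 9 + 2 = -13.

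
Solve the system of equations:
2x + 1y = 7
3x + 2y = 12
x = 2, y = 3

Use elimination (row reduction):
Equation 1: 2x + 1y = 7.
Equation 2: 3x + 2y = 12.
Multiply Eq1 by 3 and Eq2 by 2: 6x + 3y = 21;  6x + 4y = 24.
Subtract: (1)y = 3, so y = 3.
Back-substitute into Eq1: 2x + 1*(3) = 7, so x = 2.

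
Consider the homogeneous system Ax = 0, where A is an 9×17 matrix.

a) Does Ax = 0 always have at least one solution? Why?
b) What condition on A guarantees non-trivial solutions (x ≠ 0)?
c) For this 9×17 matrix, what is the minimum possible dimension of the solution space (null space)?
a) Yes, x = 0 is always a solution. b) When A has linearly dependent columns (rank < n). c) Minimum nullity = 8.

a) x = 0 satisfies A·0 = 0, so the zero vector is always a solution.
b) Non-trivial solutions exist iff the columns of A are linearly dependent, equivalently rank(A) < n (the number of columns).
c) By rank-nullity, rank(A) + nullity(A) = n = 17. Since A has only 9 rows, rank(A) ≤ 9, so nullity(A) ≥ 17 - 9 = 8.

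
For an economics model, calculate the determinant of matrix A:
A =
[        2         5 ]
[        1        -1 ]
det(A) = -7

For a 2×2 matrix [[a, b], [c, d]], det = a*d - b*c.
det(A) = (2)*(-1) - (5)*(1) = -2 - 5 = -7.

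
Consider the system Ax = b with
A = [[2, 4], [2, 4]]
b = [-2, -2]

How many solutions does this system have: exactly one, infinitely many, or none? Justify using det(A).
Infinitely many solutions

det(A) = (2)*(4) - (4)*(2) = 0, so A is singular (column 2 is 2 times column 1).
b = [-2, -2] = -1 * column 1 of A, so b lies in the column space of A.
A singular matrix whose right-hand side is in its column space gives a 1-parameter family of solutions — infinitely many.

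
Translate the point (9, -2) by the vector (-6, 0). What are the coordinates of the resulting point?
(3, -2)

Translation by (-6, 0):
x' = 9 + -6 = 3
y' = -2 + 0 = -2
Homogeneous matrix: [[1, 0, -6], [0, 1, 0], [0, 0, 1]]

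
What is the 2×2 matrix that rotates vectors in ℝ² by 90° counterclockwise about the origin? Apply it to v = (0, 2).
R = [[0, -1], [1, 0]]; R·v = (-2, 0)

A counterclockwise rotation by angle θ in ℝ² has matrix R(θ) = [[cos θ, -sin θ], [sin θ, cos θ]].
For θ = 90°: cos θ = 0, sin θ = 1.
R(90°) = [[0, -1], [1, 0]].
R·v = [0·0 + (-1)·2, 1·0 + 0·2] = (-2, 0).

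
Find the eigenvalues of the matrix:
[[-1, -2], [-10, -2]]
λ = -6 and λ = 3

Characteristic equation: det(A - λI) = 0
λ² - (trace)λ + (det) = 0
λ² - (-3)λ + (-18) = 0
λ² + 3λ - 18 = 0
Solving: λ = -6, 3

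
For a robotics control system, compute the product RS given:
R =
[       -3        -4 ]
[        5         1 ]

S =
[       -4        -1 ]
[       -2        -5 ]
RS =
[       20        23 ]
[      -22       -10 ]

Matrix multiplication: (RS)[i][j] = sum over k of R[i][k] * S[k][j].
  (RS)[0][0] = (-3)*(-4) + (-4)*(-2) = 20
  (RS)[0][1] = (-3)*(-1) + (-4)*(-5) = 23
  (RS)[1][0] = (5)*(-4) + (1)*(-2) = -22
  (RS)[1][1] = (5)*(-1) + (1)*(-5) = -10
RS =
[       20        23 ]
[      -22       -10 ]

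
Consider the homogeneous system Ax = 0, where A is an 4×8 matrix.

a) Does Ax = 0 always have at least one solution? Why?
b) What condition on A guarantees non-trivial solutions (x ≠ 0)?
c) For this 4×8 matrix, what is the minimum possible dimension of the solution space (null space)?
a) Yes, x = 0 is always a solution. b) When A has linearly dependent columns (rank < n). c) Minimum nullity = 4.

a) x = 0 satisfies A·0 = 0, so the zero vector is always a solution.
b) Non-trivial solutions exist iff the columns of A are linearly dependent, equivalently rank(A) < n (the number of columns).
c) By rank-nullity, rank(A) + nullity(A) = n = 8. Since A has only 4 rows, rank(A) ≤ 4, so nullity(A) ≥ 8 - 4 = 4.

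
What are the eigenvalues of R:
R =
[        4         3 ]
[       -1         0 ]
λ = 1, 3

Solve det(R - λI) = 0. For a 2×2 matrix the characteristic equation is λ² - (trace)λ + det = 0.
trace(R) = a + d = 4 + 0 = 4.
det(R) = a*d - b*c = (4)*(0) - (3)*(-1) = 0 + 3 = 3.
Characteristic equation: λ² - (4)λ + (3) = 0.
Discriminant = (4)² - 4*(3) = 16 - 12 = 4.
λ = (4 ± √4) / 2 = (4 ± 2) / 2 = 1, 3.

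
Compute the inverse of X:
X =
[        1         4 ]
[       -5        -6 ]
det(X) = 14
X⁻¹ =
[     -3/7      -2/7 ]
[     5/14      1/14 ]

For a 2×2 matrix X = [[a, b], [c, d]] with det(X) ≠ 0, X⁻¹ = (1/det(X)) * [[d, -b], [-c, a]].
det(X) = (1)*(-6) - (4)*(-5) = -6 + 20 = 14.
X⁻¹ = (1/14) * [[-6, -4], [5, 1]].
Dividing each entry by 14 and reducing:
X⁻¹ =
[     -3/7      -2/7 ]
[     5/14      1/14 ]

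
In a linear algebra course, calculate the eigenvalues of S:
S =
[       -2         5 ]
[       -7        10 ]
λ = 3, 5

Solve det(S - λI) = 0. For a 2×2 matrix the characteristic equation is λ² - (trace)λ + det = 0.
trace(S) = a + d = -2 + 10 = 8.
det(S) = a*d - b*c = (-2)*(10) - (5)*(-7) = -20 + 35 = 15.
Characteristic equation: λ² - (8)λ + (15) = 0.
Discriminant = (8)² - 4*(15) = 64 - 60 = 4.
λ = (8 ± √4) / 2 = (8 ± 2) / 2 = 3, 5.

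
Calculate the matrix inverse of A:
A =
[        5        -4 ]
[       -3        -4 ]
det(A) = -32
A⁻¹ =
[      1/8      -1/8 ]
[    -3/32     -5/32 ]

For a 2×2 matrix A = [[a, b], [c, d]] with det(A) ≠ 0, A⁻¹ = (1/det(A)) * [[d, -b], [-c, a]].
det(A) = (5)*(-4) - (-4)*(-3) = -20 - 12 = -32.
A⁻¹ = (1/-32) * [[-4, 4], [3, 5]].
Dividing each entry by -32 and reducing:
A⁻¹ =
[      1/8      -1/8 ]
[    -3/32     -5/32 ]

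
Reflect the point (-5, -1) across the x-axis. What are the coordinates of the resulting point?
(-5, 1)

Reflection across x-axis: (-5, -1) → (-5, 1)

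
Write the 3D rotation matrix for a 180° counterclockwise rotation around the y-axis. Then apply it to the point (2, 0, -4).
R = [[-1, 0, 0], [0, 1, 0], [0, 0, -1]]; R·(2, 0, -4) = (-2, 0, 4)

Rotation matrix for 180° around y-axis:
cos(180°) = -1, sin(180°) = 0
R = [[-1, 0, 0], [0, 1, 0], [0, 0, -1]]
Apply to (2, 0, -4): R·[2, 0, -4]ᵀ = (-2, 0, 4)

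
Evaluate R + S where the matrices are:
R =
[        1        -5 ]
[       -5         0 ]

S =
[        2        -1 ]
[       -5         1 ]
R + S =
[        3        -6 ]
[      -10         1 ]

Matrix addition is elementwise: (R+S)[i][j] = R[i][j] + S[i][j].
  (R+S)[0][0] = (1) + (2) = 3
  (R+S)[0][1] = (-5) + (-1) = -6
  (R+S)[1][0] = (-5) + (-5) = -10
  (R+S)[1][1] = (0) + (1) = 1
R + S =
[        3        -6 ]
[      -10         1 ]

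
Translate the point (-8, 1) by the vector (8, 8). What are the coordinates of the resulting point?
(0, 9)

Translation by (8, 8):
x' = -8 + 8 = 0
y' = 1 + 8 = 9
Homogeneous matrix: [[1, 0, 8], [0, 1, 8], [0, 0, 1]]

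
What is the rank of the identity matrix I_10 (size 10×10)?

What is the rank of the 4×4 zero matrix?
rank(I_10) = 10, rank(0) = 0

The identity I_10 has 10 columns that are the standard basis vectors e_1, …, e_10. These are linearly independent, so all 10 columns are pivots and rank(I_10) = 10.
The 4×4 zero matrix has every entry zero, so every row is the zero row and there are no pivots; rank(0) = 0.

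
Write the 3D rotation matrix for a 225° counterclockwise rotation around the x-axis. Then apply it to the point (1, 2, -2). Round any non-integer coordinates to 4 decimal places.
R = [[1, 0, 0], [0, -√2/2, √2/2], [0, -√2/2, -√2/2]]; R·(1, 2, -2) = (1.0000, -2.8284, 0.0000)

Rotation matrix for 225° around x-axis:
cos(225°) = -√2/2, sin(225°) = -√2/2
R = [[1, 0, 0], [0, -√2/2, √2/2], [0, -√2/2, -√2/2]]
Apply to (1, 2, -2): R·[1, 2, -2]ᵀ = (1.0000, -2.8284, 0.0000)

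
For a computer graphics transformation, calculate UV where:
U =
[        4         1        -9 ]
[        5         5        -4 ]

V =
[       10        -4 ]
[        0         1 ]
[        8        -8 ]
UV =
[      -32        57 ]
[       18        17 ]

Matrix multiplication: (UV)[i][j] = sum over k of U[i][k] * V[k][j].
  (UV)[0][0] = (4)*(10) + (1)*(0) + (-9)*(8) = -32
  (UV)[0][1] = (4)*(-4) + (1)*(1) + (-9)*(-8) = 57
  (UV)[1][0] = (5)*(10) + (5)*(0) + (-4)*(8) = 18
  (UV)[1][1] = (5)*(-4) + (5)*(1) + (-4)*(-8) = 17
UV =
[      -32        57 ]
[       18        17 ]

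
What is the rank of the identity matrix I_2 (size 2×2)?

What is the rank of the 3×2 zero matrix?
rank(I_2) = 2, rank(0) = 0

The identity I_2 has 2 columns that are the standard basis vectors e_1, …, e_2. These are linearly independent, so all 2 columns are pivots and rank(I_2) = 2.
The 3×2 zero matrix has every entry zero, so every row is the zero row and there are no pivots; rank(0) = 0.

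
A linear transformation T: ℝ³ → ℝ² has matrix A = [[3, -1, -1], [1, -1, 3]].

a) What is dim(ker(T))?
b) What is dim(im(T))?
dim(ker) = 1, dim(im) = 2

The two rows are not scalar multiples of one another (no single k satisfies row 2 = k × row 1), so they are linearly independent.
Thus rank(A) = 2.
dim(im(T)) = rank(A) = 2.
By the rank-nullity theorem applied to T: ℝ³ → ℝ², rank(A) + nullity(A) = 3 (the domain dimension), so dim(ker(T)) = 3 - 2 = 1.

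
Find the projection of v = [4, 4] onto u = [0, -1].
[0, 4]

The projection of v onto u is proj_u(v) = ((v·u) / (u·u)) · u.
v·u = (4)*(0) + (4)*(-1) = -4.
u·u = (0)*(0) + (-1)*(-1) = 1.
coefficient = -4 / 1 = -4.
proj_u(v) = -4 · [0, -1] = [0, 4].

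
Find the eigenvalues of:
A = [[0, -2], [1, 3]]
λ = 1, 2

Solve det(A - λI) = 0. For a 2×2 matrix this is λ² - (trace)λ + det = 0.
trace(A) = 0 + 3 = 3.
det(A) = (0)*(3) - (-2)*(1) = 0 + 2 = 2.
Characteristic equation: λ² - (3)λ + (2) = 0.
Discriminant: (3)² - 4*(2) = 9 - 8 = 1.
Roots: λ = (3 ± √1) / 2 = 1, 2.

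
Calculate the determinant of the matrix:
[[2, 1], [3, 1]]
-1

For a 2×2 matrix [[a, b], [c, d]], det = ad - bc
det = (2)(1) - (1)(3) = 2 - 3 = -1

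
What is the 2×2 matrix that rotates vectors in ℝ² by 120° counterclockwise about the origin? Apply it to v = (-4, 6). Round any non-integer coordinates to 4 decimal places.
R = [[-1/2, -√3/2], [√3/2, -1/2]]; R·v = (-3.1962, -6.4641)

A counterclockwise rotation by angle θ in ℝ² has matrix R(θ) = [[cos θ, -sin θ], [sin θ, cos θ]].
For θ = 120°: cos θ = -1/2, sin θ = √3/2.
R(120°) = [[-1/2, -√3/2], [√3/2, -1/2]].
R·v = [-1/2·-4 + (-√3/2)·6, √3/2·-4 + -1/2·6] = (-3.1962, -6.4641).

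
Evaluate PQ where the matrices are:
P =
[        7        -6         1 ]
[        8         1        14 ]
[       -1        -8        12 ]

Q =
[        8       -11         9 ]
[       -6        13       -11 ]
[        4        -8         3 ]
PQ =
[       96      -163       132 ]
[      114      -187       103 ]
[       88      -189       115 ]

Matrix multiplication: (PQ)[i][j] = sum over k of P[i][k] * Q[k][j].
  (PQ)[0][0] = (7)*(8) + (-6)*(-6) + (1)*(4) = 96
  (PQ)[0][1] = (7)*(-11) + (-6)*(13) + (1)*(-8) = -163
  (PQ)[0][2] = (7)*(9) + (-6)*(-11) + (1)*(3) = 132
  (PQ)[1][0] = (8)*(8) + (1)*(-6) + (14)*(4) = 114
  (PQ)[1][1] = (8)*(-11) + (1)*(13) + (14)*(-8) = -187
  (PQ)[1][2] = (8)*(9) + (1)*(-11) + (14)*(3) = 103
  (PQ)[2][0] = (-1)*(8) + (-8)*(-6) + (12)*(4) = 88
  (PQ)[2][1] = (-1)*(-11) + (-8)*(13) + (12)*(-8) = -189
  (PQ)[2][2] = (-1)*(9) + (-8)*(-11) + (12)*(3) = 115
PQ =
[       96      -163       132 ]
[      114      -187       103 ]
[       88      -189       115 ]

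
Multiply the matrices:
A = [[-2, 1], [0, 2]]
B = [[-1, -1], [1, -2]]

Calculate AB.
[[3, 0], [2, -4]]

Each entry (i,j) of AB = sum over k of A[i][k]*B[k][j].
(AB)[0][0] = (-2)*(-1) + (1)*(1) = 3
(AB)[0][1] = (-2)*(-1) + (1)*(-2) = 0
(AB)[1][0] = (0)*(-1) + (2)*(1) = 2
(AB)[1][1] = (0)*(-1) + (2)*(-2) = -4
AB = [[3, 0], [2, -4]]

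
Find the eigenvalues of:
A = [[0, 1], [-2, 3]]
λ = 1, 2

Solve det(A - λI) = 0. For a 2×2 matrix this is λ² - (trace)λ + det = 0.
trace(A) = 0 + 3 = 3.
det(A) = (0)*(3) - (1)*(-2) = 0 + 2 = 2.
Characteristic equation: λ² - (3)λ + (2) = 0.
Discriminant: (3)² - 4*(2) = 9 - 8 = 1.
Roots: λ = (3 ± √1) / 2 = 1, 2.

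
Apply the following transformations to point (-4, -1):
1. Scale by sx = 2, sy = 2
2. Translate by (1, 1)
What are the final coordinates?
(-7, -1)

Step 1: Scale (-4, -1) by (sx, sy) = (2, 2) → (-8, -2)
Step 2: Translate by (1, 1) → (-7, -1)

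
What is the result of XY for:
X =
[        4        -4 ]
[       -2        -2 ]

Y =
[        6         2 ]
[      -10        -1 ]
XY =
[       64        12 ]
[        8        -2 ]

Matrix multiplication: (XY)[i][j] = sum over k of X[i][k] * Y[k][j].
  (XY)[0][0] = (4)*(6) + (-4)*(-10) = 64
  (XY)[0][1] = (4)*(2) + (-4)*(-1) = 12
  (XY)[1][0] = (-2)*(6) + (-2)*(-10) = 8
  (XY)[1][1] = (-2)*(2) + (-2)*(-1) = -2
XY =
[       64        12 ]
[        8        -2 ]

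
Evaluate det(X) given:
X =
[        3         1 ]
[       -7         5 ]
det(X) = 22

For a 2×2 matrix [[a, b], [c, d]], det = a*d - b*c.
det(X) = (3)*(5) - (1)*(-7) = 15 + 7 = 22.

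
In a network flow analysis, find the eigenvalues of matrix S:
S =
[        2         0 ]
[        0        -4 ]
λ = -4, 2

Solve det(S - λI) = 0. For a 2×2 matrix the characteristic equation is λ² - (trace)λ + det = 0.
trace(S) = a + d = 2 - 4 = -2.
det(S) = a*d - b*c = (2)*(-4) - (0)*(0) = -8 - 0 = -8.
Characteristic equation: λ² - (-2)λ + (-8) = 0.
Discriminant = (-2)² - 4*(-8) = 4 + 32 = 36.
λ = (-2 ± √36) / 2 = (-2 ± 6) / 2 = -4, 2.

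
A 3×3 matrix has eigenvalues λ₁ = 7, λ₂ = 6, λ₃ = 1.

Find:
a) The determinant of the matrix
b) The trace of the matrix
det = 42, trace = 14

Two standard eigenvalue identities:
- det(A) equals the product of the eigenvalues (counted with multiplicity).
- trace(A) equals the sum of the eigenvalues.
det(A) = (7)*(6)*(1) = 42.
trace(A) = 7 + 6 + 1 = 14.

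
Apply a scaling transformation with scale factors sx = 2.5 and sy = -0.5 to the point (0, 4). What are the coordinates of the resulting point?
(0.0, -2.0)

Scaling matrix:
[[2.50, 0], [0, -0.50]]
Result: (0 × 2.5, 4 × -0.5) = (0.0, -2.0)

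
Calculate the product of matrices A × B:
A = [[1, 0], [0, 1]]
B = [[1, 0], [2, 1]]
[[1, 0], [2, 1]]

Matrix multiplication:
C[0][0] = 1×1 + 0×2 = 1
C[0][1] = 1×0 + 0×1 = 0
C[1][0] = 0×1 + 1×2 = 2
C[1][1] = 0×0 + 1×1 = 1
Result: [[1, 0], [2, 1]]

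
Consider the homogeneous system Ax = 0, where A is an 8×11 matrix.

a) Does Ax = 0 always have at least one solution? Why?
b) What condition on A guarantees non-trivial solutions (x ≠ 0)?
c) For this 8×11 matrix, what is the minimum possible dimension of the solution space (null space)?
a) Yes, x = 0 is always a solution. b) When A has linearly dependent columns (rank < n). c) Minimum nullity = 3.

a) x = 0 satisfies A·0 = 0, so the zero vector is always a solution.
b) Non-trivial solutions exist iff the columns of A are linearly dependent, equivalently rank(A) < n (the number of columns).
c) By rank-nullity, rank(A) + nullity(A) = n = 11. Since A has only 8 rows, rank(A) ≤ 8, so nullity(A) ≥ 11 - 8 = 3.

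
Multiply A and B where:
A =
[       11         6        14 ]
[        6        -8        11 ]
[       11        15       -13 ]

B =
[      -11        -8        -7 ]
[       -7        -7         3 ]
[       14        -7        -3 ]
AB =
[       33      -228      -101 ]
[      144       -69       -99 ]
[     -408      -102         7 ]

Matrix multiplication: (AB)[i][j] = sum over k of A[i][k] * B[k][j].
  (AB)[0][0] = (11)*(-11) + (6)*(-7) + (14)*(14) = 33
  (AB)[0][1] = (11)*(-8) + (6)*(-7) + (14)*(-7) = -228
  (AB)[0][2] = (11)*(-7) + (6)*(3) + (14)*(-3) = -101
  (AB)[1][0] = (6)*(-11) + (-8)*(-7) + (11)*(14) = 144
  (AB)[1][1] = (6)*(-8) + (-8)*(-7) + (11)*(-7) = -69
  (AB)[1][2] = (6)*(-7) + (-8)*(3) + (11)*(-3) = -99
  (AB)[2][0] = (11)*(-11) + (15)*(-7) + (-13)*(14) = -408
  (AB)[2][1] = (11)*(-8) + (15)*(-7) + (-13)*(-7) = -102
  (AB)[2][2] = (11)*(-7) + (15)*(3) + (-13)*(-3) = 7
AB =
[       33      -228      -101 ]
[      144       -69       -99 ]
[     -408      -102         7 ]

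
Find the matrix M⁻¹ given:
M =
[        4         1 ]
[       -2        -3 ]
det(M) = -10
M⁻¹ =
[     3/10      1/10 ]
[     -1/5      -2/5 ]

For a 2×2 matrix M = [[a, b], [c, d]] with det(M) ≠ 0, M⁻¹ = (1/det(M)) * [[d, -b], [-c, a]].
det(M) = (4)*(-3) - (1)*(-2) = -12 + 2 = -10.
M⁻¹ = (1/-10) * [[-3, -1], [2, 4]].
Dividing each entry by -10 and reducing:
M⁻¹ =
[     3/10      1/10 ]
[     -1/5      -2/5 ]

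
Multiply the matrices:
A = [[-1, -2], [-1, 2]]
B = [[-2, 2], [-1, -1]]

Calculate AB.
[[4, 0], [0, -4]]

Each entry (i,j) of AB = sum over k of A[i][k]*B[k][j].
(AB)[0][0] = (-1)*(-2) + (-2)*(-1) = 4
(AB)[0][1] = (-1)*(2) + (-2)*(-1) = 0
(AB)[1][0] = (-1)*(-2) + (2)*(-1) = 0
(AB)[1][1] = (-1)*(2) + (2)*(-1) = -4
AB = [[4, 0], [0, -4]]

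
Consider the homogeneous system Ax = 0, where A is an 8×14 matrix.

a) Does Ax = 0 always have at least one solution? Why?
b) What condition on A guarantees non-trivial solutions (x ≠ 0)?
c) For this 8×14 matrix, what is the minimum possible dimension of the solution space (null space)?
a) Yes, x = 0 is always a solution. b) When A has linearly dependent columns (rank < n). c) Minimum nullity = 6.

a) x = 0 satisfies A·0 = 0, so the zero vector is always a solution.
b) Non-trivial solutions exist iff the columns of A are linearly dependent, equivalently rank(A) < n (the number of columns).
c) By rank-nullity, rank(A) + nullity(A) = n = 14. Since A has only 8 rows, rank(A) ≤ 8, so nullity(A) ≥ 14 - 8 = 6.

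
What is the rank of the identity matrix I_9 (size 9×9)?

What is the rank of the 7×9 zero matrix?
rank(I_9) = 9, rank(0) = 0

The identity I_9 has 9 columns that are the standard basis vectors e_1, …, e_9. These are linearly independent, so all 9 columns are pivots and rank(I_9) = 9.
The 7×9 zero matrix has every entry zero, so every row is the zero row and there are no pivots; rank(0) = 0.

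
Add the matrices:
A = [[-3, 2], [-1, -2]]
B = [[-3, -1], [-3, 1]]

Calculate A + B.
[[-6, 1], [-4, -1]]

Add corresponding elements:
(-3)+(-3)=-6
(2)+(-1)=1
(-1)+(-3)=-4
(-2)+(1)=-1
A + B = [[-6, 1], [-4, -1]]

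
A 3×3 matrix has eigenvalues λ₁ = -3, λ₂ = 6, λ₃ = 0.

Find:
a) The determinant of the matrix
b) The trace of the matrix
det = 0, trace = 3

Two standard eigenvalue identities:
- det(A) equals the product of the eigenvalues (counted with multiplicity).
- trace(A) equals the sum of the eigenvalues.
det(A) = (-3)*(6)*(0) = 0.
trace(A) = -3 + 6 + 0 = 3.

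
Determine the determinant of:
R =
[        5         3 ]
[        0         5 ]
det(R) = 25

For a 2×2 matrix [[a, b], [c, d]], det = a*d - b*c.
det(R) = (5)*(5) - (3)*(0) = 25 - 0 = 25.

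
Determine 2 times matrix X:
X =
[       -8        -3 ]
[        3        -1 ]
2X =
[      -16        -6 ]
[        6        -2 ]

Scalar multiplication is elementwise: (2X)[i][j] = 2 * X[i][j].
  (2X)[0][0] = 2 * (-8) = -16
  (2X)[0][1] = 2 * (-3) = -6
  (2X)[1][0] = 2 * (3) = 6
  (2X)[1][1] = 2 * (-1) = -2
2X =
[      -16        -6 ]
[        6        -2 ]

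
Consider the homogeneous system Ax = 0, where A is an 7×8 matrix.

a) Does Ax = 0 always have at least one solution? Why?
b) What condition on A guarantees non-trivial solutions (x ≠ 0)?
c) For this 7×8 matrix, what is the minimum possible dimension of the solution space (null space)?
a) Yes, x = 0 is always a solution. b) When A has linearly dependent columns (rank < n). c) Minimum nullity = 1.

a) x = 0 satisfies A·0 = 0, so the zero vector is always a solution.
b) Non-trivial solutions exist iff the columns of A are linearly dependent, equivalently rank(A) < n (the number of columns).
c) By rank-nullity, rank(A) + nullity(A) = n = 8. Since A has only 7 rows, rank(A) ≤ 7, so nullity(A) ≥ 8 - 7 = 1.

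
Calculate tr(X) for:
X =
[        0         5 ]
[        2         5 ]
tr(X) = 0 + 5 = 5

The trace of a square matrix is the sum of its diagonal entries.
Diagonal entries of X: X[0][0] = 0, X[1][1] = 5.
tr(X) = 0 + 5 = 5.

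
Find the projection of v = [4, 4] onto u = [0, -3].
[0, 4]

The projection of v onto u is proj_u(v) = ((v·u) / (u·u)) · u.
v·u = (4)*(0) + (4)*(-3) = -12.
u·u = (0)*(0) + (-3)*(-3) = 9.
coefficient = -12 / 9 = -4/3.
proj_u(v) = -4/3 · [0, -3] = [0, 4].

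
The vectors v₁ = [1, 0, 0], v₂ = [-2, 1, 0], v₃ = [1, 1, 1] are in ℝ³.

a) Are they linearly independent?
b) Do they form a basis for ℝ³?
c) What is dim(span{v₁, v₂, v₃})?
Yes independent, yes basis, dim = 3

Stack v₁, v₂, v₃ as rows of a 3×3 matrix.
[[1, 0, 0]; [-2, 1, 0]; [1, 1, 1]] is already lower triangular with nonzero diagonal entries (1, 1, 1), so its determinant is the product of the diagonal entries, det = (1)·(1)·(1) = 1 ≠ 0, and the rows are linearly independent.
Three linearly independent vectors in ℝ³ form a basis for ℝ³, so dim(span{v₁,v₂,v₃}) = 3.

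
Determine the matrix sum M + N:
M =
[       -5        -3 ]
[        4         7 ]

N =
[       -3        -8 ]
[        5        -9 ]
M + N =
[       -8       -11 ]
[        9        -2 ]

Matrix addition is elementwise: (M+N)[i][j] = M[i][j] + N[i][j].
  (M+N)[0][0] = (-5) + (-3) = -8
  (M+N)[0][1] = (-3) + (-8) = -11
  (M+N)[1][0] = (4) + (5) = 9
  (M+N)[1][1] = (7) + (-9) = -2
M + N =
[       -8       -11 ]
[        9        -2 ]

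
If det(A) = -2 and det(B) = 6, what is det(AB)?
-12

Use the multiplicative property of determinants: det(AB) = det(A)*det(B).
det(AB) = (-2)*(6) = -12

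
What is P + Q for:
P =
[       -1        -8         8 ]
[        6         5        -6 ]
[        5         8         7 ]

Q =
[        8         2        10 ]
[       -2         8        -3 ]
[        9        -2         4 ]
P + Q =
[        7        -6        18 ]
[        4        13        -9 ]
[       14         6        11 ]

Matrix addition is elementwise: (P+Q)[i][j] = P[i][j] + Q[i][j].
  (P+Q)[0][0] = (-1) + (8) = 7
  (P+Q)[0][1] = (-8) + (2) = -6
  (P+Q)[0][2] = (8) + (10) = 18
  (P+Q)[1][0] = (6) + (-2) = 4
  (P+Q)[1][1] = (5) + (8) = 13
  (P+Q)[1][2] = (-6) + (-3) = -9
  (P+Q)[2][0] = (5) + (9) = 14
  (P+Q)[2][1] = (8) + (-2) = 6
  (P+Q)[2][2] = (7) + (4) = 11
P + Q =
[        7        -6        18 ]
[        4        13        -9 ]
[       14         6        11 ]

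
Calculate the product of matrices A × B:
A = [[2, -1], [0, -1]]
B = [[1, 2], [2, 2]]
[[0, 2], [-2, -2]]

Matrix multiplication:
C[0][0] = 2×1 + -1×2 = 0
C[0][1] = 2×2 + -1×2 = 2
C[1][0] = 0×1 + -1×2 = -2
C[1][1] = 0×2 + -1×2 = -2
Result: [[0, 2], [-2, -2]]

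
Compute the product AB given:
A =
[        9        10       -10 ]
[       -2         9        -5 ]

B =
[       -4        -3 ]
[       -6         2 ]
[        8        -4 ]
AB =
[     -176        33 ]
[      -86        44 ]

Matrix multiplication: (AB)[i][j] = sum over k of A[i][k] * B[k][j].
  (AB)[0][0] = (9)*(-4) + (10)*(-6) + (-10)*(8) = -176
  (AB)[0][1] = (9)*(-3) + (10)*(2) + (-10)*(-4) = 33
  (AB)[1][0] = (-2)*(-4) + (9)*(-6) + (-5)*(8) = -86
  (AB)[1][1] = (-2)*(-3) + (9)*(2) + (-5)*(-4) = 44
AB =
[     -176        33 ]
[      -86        44 ]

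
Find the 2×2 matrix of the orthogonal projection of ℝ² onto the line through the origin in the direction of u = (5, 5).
[[1/2, 1/2], [1/2, 1/2]]

The orthogonal projection onto the line spanned by a nonzero vector u = (a, b) has matrix P = (u uᵀ) / (uᵀ u) = (1/(a² + b²)) · [[a², ab], [ab, b²]].
Here u = (5, 5), so a² + b² = 25 + 25 = 50.
P = (1/50) · [[25, 25], [25, 25]] = [[1/2, 1/2], [1/2, 1/2]].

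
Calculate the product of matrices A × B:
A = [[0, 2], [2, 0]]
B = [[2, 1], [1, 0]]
[[2, 0], [4, 2]]

Matrix multiplication:
C[0][0] = 0×2 + 2×1 = 2
C[0][1] = 0×1 + 2×0 = 0
C[1][0] = 2×2 + 0×1 = 4
C[1][1] = 2×1 + 0×0 = 2
Result: [[2, 0], [4, 2]]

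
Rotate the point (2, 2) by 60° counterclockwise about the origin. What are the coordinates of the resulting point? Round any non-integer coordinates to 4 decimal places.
(-0.7321, 2.7321)

Rotation matrix R(θ) = [[cos θ, -sin θ], [sin θ, cos θ]]; for θ = 60°:
R = [[1/2, -√3/2], [√3/2, 1/2]]
Result: R × [2, 2]ᵀ = [1/2·2 + (-√3/2)·2, √3/2·2 + (1/2)·2]ᵀ = (-0.7321, 2.7321)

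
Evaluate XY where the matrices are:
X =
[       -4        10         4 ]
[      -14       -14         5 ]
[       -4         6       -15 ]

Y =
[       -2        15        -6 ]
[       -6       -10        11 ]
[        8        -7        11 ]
XY =
[      -20      -188       178 ]
[      152      -105       -15 ]
[     -148       -15       -75 ]

Matrix multiplication: (XY)[i][j] = sum over k of X[i][k] * Y[k][j].
  (XY)[0][0] = (-4)*(-2) + (10)*(-6) + (4)*(8) = -20
  (XY)[0][1] = (-4)*(15) + (10)*(-10) + (4)*(-7) = -188
  (XY)[0][2] = (-4)*(-6) + (10)*(11) + (4)*(11) = 178
  (XY)[1][0] = (-14)*(-2) + (-14)*(-6) + (5)*(8) = 152
  (XY)[1][1] = (-14)*(15) + (-14)*(-10) + (5)*(-7) = -105
  (XY)[1][2] = (-14)*(-6) + (-14)*(11) + (5)*(11) = -15
  (XY)[2][0] = (-4)*(-2) + (6)*(-6) + (-15)*(8) = -148
  (XY)[2][1] = (-4)*(15) + (6)*(-10) + (-15)*(-7) = -15
  (XY)[2][2] = (-4)*(-6) + (6)*(11) + (-15)*(11) = -75
XY =
[      -20      -188       178 ]
[      152      -105       -15 ]
[     -148       -15       -75 ]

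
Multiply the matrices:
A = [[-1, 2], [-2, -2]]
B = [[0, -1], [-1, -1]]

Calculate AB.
[[-2, -1], [2, 4]]

Each entry (i,j) of AB = sum over k of A[i][k]*B[k][j].
(AB)[0][0] = (-1)*(0) + (2)*(-1) = -2
(AB)[0][1] = (-1)*(-1) + (2)*(-1) = -1
(AB)[1][0] = (-2)*(0) + (-2)*(-1) = 2
(AB)[1][1] = (-2)*(-1) + (-2)*(-1) = 4
AB = [[-2, -1], [2, 4]]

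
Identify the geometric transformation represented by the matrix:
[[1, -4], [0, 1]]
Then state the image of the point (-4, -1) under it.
horizontal shear with factor -4; image of (-4, -1) is (0, -1)

The matrix [[1, k], [0, 1]] sends (x, y) to (x + -4y, y), leaving the y-coordinate fixed: a horizontal shear.
The matrix [[1, -4], [0, 1]] represents: horizontal shear with factor -4.
Applying it to (-4, -1): [1·-4 + -4·-1, 0·-4 + 1·-1] = (0, -1).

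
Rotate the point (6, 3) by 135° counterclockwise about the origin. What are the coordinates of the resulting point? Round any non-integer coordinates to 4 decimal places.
(-6.3640, 2.1213)

Rotation matrix R(θ) = [[cos θ, -sin θ], [sin θ, cos θ]]; for θ = 135°:
R = [[-√2/2, -√2/2], [√2/2, -√2/2]]
Result: R × [6, 3]ᵀ = [-√2/2·6 + (-√2/2)·3, √2/2·6 + (-√2/2)·3]ᵀ = (-6.3640, 2.1213)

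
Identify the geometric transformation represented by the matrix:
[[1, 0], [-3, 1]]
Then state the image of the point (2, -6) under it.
vertical shear with factor -3; image of (2, -6) is (2, -12)

The matrix [[1, 0], [k, 1]] sends (x, y) to (x, -3x + y), leaving the x-coordinate fixed: a vertical shear.
The matrix [[1, 0], [-3, 1]] represents: vertical shear with factor -3.
Applying it to (2, -6): [1·2 + 0·-6, -3·2 + 1·-6] = (2, -12).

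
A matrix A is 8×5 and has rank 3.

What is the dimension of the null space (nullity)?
2

The rank-nullity theorem for an m×n matrix states:
rank(A) + nullity(A) = n (the number of columns).
Here n = 5 and rank(A) = 3, so nullity(A) = 5 - 3 = 2.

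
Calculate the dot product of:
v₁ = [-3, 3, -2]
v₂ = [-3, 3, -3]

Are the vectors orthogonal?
24, No

The dot product is the sum of products of corresponding components.
v₁·v₂ = (-3)*(-3) + (3)*(3) + (-2)*(-3) = 9 + 9 + 6 = 24.
Two vectors are orthogonal iff their dot product is 0; here the dot product is 24, so the vectors are not orthogonal.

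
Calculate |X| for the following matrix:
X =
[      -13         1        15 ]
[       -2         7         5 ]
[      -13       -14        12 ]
det(X) = -258

Expand along row 0 (cofactor expansion): det(X) = a*(e*i - f*h) - b*(d*i - f*g) + c*(d*h - e*g), where the 3×3 is [[a, b, c], [d, e, f], [g, h, i]].
Minor M_00 = (7)*(12) - (5)*(-14) = 84 + 70 = 154.
Minor M_01 = (-2)*(12) - (5)*(-13) = -24 + 65 = 41.
Minor M_02 = (-2)*(-14) - (7)*(-13) = 28 + 91 = 119.
det(X) = (-13)*(154) - (1)*(41) + (15)*(119) = -2002 - 41 + 1785 = -258.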